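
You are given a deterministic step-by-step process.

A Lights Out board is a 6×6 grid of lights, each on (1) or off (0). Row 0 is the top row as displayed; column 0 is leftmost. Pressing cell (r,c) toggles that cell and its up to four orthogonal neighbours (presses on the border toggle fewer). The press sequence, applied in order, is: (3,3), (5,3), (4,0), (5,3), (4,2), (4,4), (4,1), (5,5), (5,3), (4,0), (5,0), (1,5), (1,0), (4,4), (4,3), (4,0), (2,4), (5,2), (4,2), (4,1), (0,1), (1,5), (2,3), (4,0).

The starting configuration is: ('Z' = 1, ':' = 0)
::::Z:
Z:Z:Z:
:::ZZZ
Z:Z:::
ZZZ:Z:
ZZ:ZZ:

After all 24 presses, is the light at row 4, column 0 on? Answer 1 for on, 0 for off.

step 0: ::::Z:
Z:Z:Z:
:::ZZZ
Z:Z:::
ZZZ:Z:
ZZ:ZZ:
step 1: ::::Z:
Z:Z:Z:
::::ZZ
Z::ZZ:
ZZZZZ:
ZZ:ZZ:
step 2: ::::Z:
Z:Z:Z:
::::ZZ
Z::ZZ:
ZZZ:Z:
ZZZ:::
step 3: ::::Z:
Z:Z:Z:
::::ZZ
:::ZZ:
::Z:Z:
:ZZ:::
step 4: ::::Z:
Z:Z:Z:
::::ZZ
:::ZZ:
::ZZZ:
:Z:ZZ:
step 5: ::::Z:
Z:Z:Z:
::::ZZ
::ZZZ:
:Z::Z:
:ZZZZ:
step 6: ::::Z:
Z:Z:Z:
::::ZZ
::ZZ::
:Z:Z:Z
:ZZZ::
step 7: ::::Z:
Z:Z:Z:
::::ZZ
:ZZZ::
Z:ZZ:Z
::ZZ::
step 8: ::::Z:
Z:Z:Z:
::::ZZ
:ZZZ::
Z:ZZ::
::ZZZZ
step 9: ::::Z:
Z:Z:Z:
::::ZZ
:ZZZ::
Z:Z:::
:::::Z
step 10: ::::Z:
Z:Z:Z:
::::ZZ
ZZZZ::
:ZZ:::
Z::::Z
step 11: ::::Z:
Z:Z:Z:
::::ZZ
ZZZZ::
ZZZ:::
:Z:::Z
step 12: ::::ZZ
Z:Z::Z
::::Z:
ZZZZ::
ZZZ:::
:Z:::Z
step 13: Z:::ZZ
:ZZ::Z
Z:::Z:
ZZZZ::
ZZZ:::
:Z:::Z
step 14: Z:::ZZ
:ZZ::Z
Z:::Z:
ZZZZZ:
ZZZZZZ
:Z::ZZ
step 15: Z:::ZZ
:ZZ::Z
Z:::Z:
ZZZ:Z:
ZZ:::Z
:Z:ZZZ
step 16: Z:::ZZ
:ZZ::Z
Z:::Z:
:ZZ:Z:
:::::Z
ZZ:ZZZ
step 17: Z:::ZZ
:ZZ:ZZ
Z::Z:Z
:ZZ:::
:::::Z
ZZ:ZZZ
step 18: Z:::ZZ
:ZZ:ZZ
Z::Z:Z
:ZZ:::
::Z::Z
Z:Z:ZZ
step 19: Z:::ZZ
:ZZ:ZZ
Z::Z:Z
:Z::::
:Z:Z:Z
Z:::ZZ
step 20: Z:::ZZ
:ZZ:ZZ
Z::Z:Z
::::::
Z:ZZ:Z
ZZ::ZZ
step 21: :ZZ:ZZ
::Z:ZZ
Z::Z:Z
::::::
Z:ZZ:Z
ZZ::ZZ
step 22: :ZZ:Z:
::Z:::
Z::Z::
::::::
Z:ZZ:Z
ZZ::ZZ
step 23: :ZZ:Z:
::ZZ::
Z:Z:Z:
:::Z::
Z:ZZ:Z
ZZ::ZZ
step 24: :ZZ:Z:
::ZZ::
Z:Z:Z:
Z::Z::
:ZZZ:Z
:Z::ZZ

0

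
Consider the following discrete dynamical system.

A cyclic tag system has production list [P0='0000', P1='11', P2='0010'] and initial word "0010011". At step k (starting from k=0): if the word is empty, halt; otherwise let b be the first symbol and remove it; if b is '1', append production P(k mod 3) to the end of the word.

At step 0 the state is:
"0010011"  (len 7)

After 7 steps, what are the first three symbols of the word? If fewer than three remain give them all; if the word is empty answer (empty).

gen 0: "0010011"  (len 7)
gen 1: "010011"  (len 6)
gen 2: "10011"  (len 5)
gen 3: "00110010"  (len 8)
gen 4: "0110010"  (len 7)
gen 5: "110010"  (len 6)
gen 6: "100100010"  (len 9)
gen 7: "001000100000"  (len 12)

001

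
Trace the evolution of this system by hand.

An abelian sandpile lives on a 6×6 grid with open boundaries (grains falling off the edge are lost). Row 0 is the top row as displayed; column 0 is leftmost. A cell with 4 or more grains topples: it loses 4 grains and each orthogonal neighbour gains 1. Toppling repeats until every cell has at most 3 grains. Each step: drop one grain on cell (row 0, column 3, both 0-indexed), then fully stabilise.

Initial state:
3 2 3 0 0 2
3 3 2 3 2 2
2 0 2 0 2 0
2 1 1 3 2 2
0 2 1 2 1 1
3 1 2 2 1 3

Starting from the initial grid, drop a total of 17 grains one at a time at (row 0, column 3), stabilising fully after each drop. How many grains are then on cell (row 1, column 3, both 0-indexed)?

t=0: 3 2 3 0 0 2
3 3 2 3 2 2
2 0 2 0 2 0
2 1 1 3 2 2
0 2 1 2 1 1
3 1 2 2 1 3
t=1: 3 2 3 1 0 2
3 3 2 3 2 2
2 0 2 0 2 0
2 1 1 3 2 2
0 2 1 2 1 1
3 1 2 2 1 3
t=2: 3 2 3 2 0 2
3 3 2 3 2 2
2 0 2 0 2 0
2 1 1 3 2 2
0 2 1 2 1 1
3 1 2 2 1 3
t=3: 3 2 3 3 0 2
3 3 2 3 2 2
2 0 2 0 2 0
2 1 1 3 2 2
0 2 1 2 1 1
3 1 2 2 1 3
t=4: 1 1 2 2 1 2
1 2 1 1 3 2
3 1 3 1 2 0
2 1 1 3 2 2
0 2 1 2 1 1
3 1 2 2 1 3
t=5: 1 1 2 3 1 2
1 2 1 1 3 2
3 1 3 1 2 0
2 1 1 3 2 2
0 2 1 2 1 1
3 1 2 2 1 3
t=6: 1 1 3 0 2 2
1 2 1 2 3 2
3 1 3 1 2 0
2 1 1 3 2 2
0 2 1 2 1 1
3 1 2 2 1 3
t=7: 1 1 3 1 2 2
1 2 1 2 3 2
3 1 3 1 2 0
2 1 1 3 2 2
0 2 1 2 1 1
3 1 2 2 1 3
t=8: 1 1 3 2 2 2
1 2 1 2 3 2
3 1 3 1 2 0
2 1 1 3 2 2
0 2 1 2 1 1
3 1 2 2 1 3
t=9: 1 1 3 3 2 2
1 2 1 2 3 2
3 1 3 1 2 0
2 1 1 3 2 2
0 2 1 2 1 1
3 1 2 2 1 3
t=10: 1 2 0 1 3 2
1 2 2 3 3 2
3 1 3 1 2 0
2 1 1 3 2 2
0 2 1 2 1 1
3 1 2 2 1 3
t=11: 1 2 0 2 3 2
1 2 2 3 3 2
3 1 3 1 2 0
2 1 1 3 2 2
0 2 1 2 1 1
3 1 2 2 1 3
t=12: 1 2 0 3 3 2
1 2 2 3 3 2
3 1 3 1 2 0
2 1 1 3 2 2
0 2 1 2 1 1
3 1 2 2 1 3
t=13: 1 2 1 2 1 3
1 2 3 1 1 3
3 1 3 2 3 0
2 1 1 3 2 2
0 2 1 2 1 1
3 1 2 2 1 3
t=14: 1 2 1 3 1 3
1 2 3 1 1 3
3 1 3 2 3 0
2 1 1 3 2 2
0 2 1 2 1 1
3 1 2 2 1 3
t=15: 1 2 2 0 2 3
1 2 3 2 1 3
3 1 3 2 3 0
2 1 1 3 2 2
0 2 1 2 1 1
3 1 2 2 1 3
t=16: 1 2 2 1 2 3
1 2 3 2 1 3
3 1 3 2 3 0
2 1 1 3 2 2
0 2 1 2 1 1
3 1 2 2 1 3
t=17: 1 2 2 2 2 3
1 2 3 2 1 3
3 1 3 2 3 0
2 1 1 3 2 2
0 2 1 2 1 1
3 1 2 2 1 3

2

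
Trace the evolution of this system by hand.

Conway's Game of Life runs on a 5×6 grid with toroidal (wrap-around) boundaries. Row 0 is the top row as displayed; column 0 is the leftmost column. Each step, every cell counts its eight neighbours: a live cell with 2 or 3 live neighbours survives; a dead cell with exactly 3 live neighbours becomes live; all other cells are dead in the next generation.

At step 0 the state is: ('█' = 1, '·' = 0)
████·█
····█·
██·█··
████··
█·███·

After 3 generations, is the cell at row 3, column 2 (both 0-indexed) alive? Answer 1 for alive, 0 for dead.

0

0) ████·█
····█·
██·█··
████··
█·███·
1) █·····
····█·
█··███
······
······
2) ······
█··██·
···███
····██
······
3) ······
···█··
█·····
···█·█
······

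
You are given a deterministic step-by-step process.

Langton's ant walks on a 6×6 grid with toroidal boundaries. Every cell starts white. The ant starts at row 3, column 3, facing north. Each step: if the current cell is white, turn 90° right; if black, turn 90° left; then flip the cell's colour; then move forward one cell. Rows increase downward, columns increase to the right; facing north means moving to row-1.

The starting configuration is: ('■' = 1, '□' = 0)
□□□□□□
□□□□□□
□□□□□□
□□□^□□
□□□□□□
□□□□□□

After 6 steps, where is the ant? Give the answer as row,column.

0) □□□□□□
□□□□□□
□□□□□□
□□□^□□
□□□□□□
□□□□□□
1) □□□□□□
□□□□□□
□□□□□□
□□□■>□
□□□□□□
□□□□□□
2) □□□□□□
□□□□□□
□□□□□□
□□□■■□
□□□□v□
□□□□□□
3) □□□□□□
□□□□□□
□□□□□□
□□□■■□
□□□<■□
□□□□□□
4) □□□□□□
□□□□□□
□□□□□□
□□□^■□
□□□■■□
□□□□□□
5) □□□□□□
□□□□□□
□□□□□□
□□<□■□
□□□■■□
□□□□□□
6) □□□□□□
□□□□□□
□□^□□□
□□■□■□
□□□■■□
□□□□□□

2,2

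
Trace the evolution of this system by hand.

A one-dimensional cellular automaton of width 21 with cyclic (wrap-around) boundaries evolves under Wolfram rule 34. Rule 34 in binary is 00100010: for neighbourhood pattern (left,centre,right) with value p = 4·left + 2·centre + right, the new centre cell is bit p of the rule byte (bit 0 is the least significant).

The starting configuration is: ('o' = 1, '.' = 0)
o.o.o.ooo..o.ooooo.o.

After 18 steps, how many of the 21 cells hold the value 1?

gen 0: o.o.o.ooo..o.ooooo.o.
gen 1: .o.o.o....o.o.....o.o
gen 2: o.o.o....o.o.....o.o.
gen 3: .o.o....o.o.....o.o.o
gen 4: o.o....o.o.....o.o.o.
gen 5: .o....o.o.....o.o.o.o
gen 6: o....o.o.....o.o.o.o.
gen 7: ....o.o.....o.o.o.o.o
gen 8: ...o.o.....o.o.o.o.o.
gen 9: ..o.o.....o.o.o.o.o..
gen 10: .o.o.....o.o.o.o.o...
gen 11: o.o.....o.o.o.o.o....
gen 12: .o.....o.o.o.o.o....o
gen 13: o.....o.o.o.o.o....o.
gen 14: .....o.o.o.o.o....o.o
gen 15: ....o.o.o.o.o....o.o.
gen 16: ...o.o.o.o.o....o.o..
gen 17: ..o.o.o.o.o....o.o...
gen 18: .o.o.o.o.o....o.o....

7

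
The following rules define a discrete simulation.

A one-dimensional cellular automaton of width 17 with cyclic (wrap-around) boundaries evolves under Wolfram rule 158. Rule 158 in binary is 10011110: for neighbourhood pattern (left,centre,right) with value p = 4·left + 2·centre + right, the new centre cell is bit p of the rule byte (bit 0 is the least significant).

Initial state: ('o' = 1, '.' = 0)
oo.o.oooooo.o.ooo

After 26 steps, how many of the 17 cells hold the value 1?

13

step 0: oo.o.oooooo.o.ooo
step 1: o..o.ooooo..o.ooo
step 2: .ooo.oooo.ooo.ooo
step 3: .oo..ooo..oo..oo.
step 4: oo.oooo.ooo.ooo.o
step 5: o..ooo..oo..oo..o
step 6: .oooo.ooo.ooo.ooo
step 7: .ooo..oo..oo..oo.
step 8: ooo.ooo.ooo.ooo.o
step 9: oo..oo..oo..oo..o
step 10: o.ooo.ooo.ooo.ooo
step 11: ..oo..oo..oo..ooo
step 12: ooo.ooo.ooo.oooo.
step 13: oo..oo..oo..ooo..
step 14: o.ooo.ooo.oooo.oo
step 15: ..oo..oo..ooo..oo
step 16: ooo.ooo.oooo.ooo.
step 17: oo..oo..ooo..oo..
step 18: o.ooo.oooo.ooo.oo
step 19: ..oo..ooo..oo..oo
step 20: ooo.oooo.ooo.ooo.
step 21: oo..ooo..oo..oo..
step 22: o.oooo.ooo.ooo.oo
step 23: ..ooo..oo..oo..oo
step 24: oooo.ooo.ooo.ooo.
step 25: ooo..oo..oo..oo..
step 26: oo.ooo.ooo.ooo.oo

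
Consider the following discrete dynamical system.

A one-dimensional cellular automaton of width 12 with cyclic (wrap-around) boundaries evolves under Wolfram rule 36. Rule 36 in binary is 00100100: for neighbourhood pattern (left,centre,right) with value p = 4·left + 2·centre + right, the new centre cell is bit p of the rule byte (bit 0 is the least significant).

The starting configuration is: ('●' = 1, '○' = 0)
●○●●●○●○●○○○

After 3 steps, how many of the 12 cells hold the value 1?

t=0: ●○●●●○●○●○○○
t=1: ●●○○○●●●●○○○
t=2: ○○○○○○○○○○○○
t=3: ○○○○○○○○○○○○

0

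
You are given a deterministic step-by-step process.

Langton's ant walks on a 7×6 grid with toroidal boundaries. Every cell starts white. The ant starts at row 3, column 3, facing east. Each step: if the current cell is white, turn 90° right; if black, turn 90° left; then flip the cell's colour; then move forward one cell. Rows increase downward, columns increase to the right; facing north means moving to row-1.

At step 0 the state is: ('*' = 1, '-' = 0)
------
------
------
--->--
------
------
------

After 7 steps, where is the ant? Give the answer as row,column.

0) ------
------
------
--->--
------
------
------
1) ------
------
------
---*--
---v--
------
------
2) ------
------
------
---*--
--<*--
------
------
3) ------
------
------
--^*--
--**--
------
------
4) ------
------
------
--*>--
--**--
------
------
5) ------
------
---^--
--*---
--**--
------
------
6) ------
------
---*>-
--*---
--**--
------
------
7) ------
------
---**-
--*-v-
--**--
------
------

3,4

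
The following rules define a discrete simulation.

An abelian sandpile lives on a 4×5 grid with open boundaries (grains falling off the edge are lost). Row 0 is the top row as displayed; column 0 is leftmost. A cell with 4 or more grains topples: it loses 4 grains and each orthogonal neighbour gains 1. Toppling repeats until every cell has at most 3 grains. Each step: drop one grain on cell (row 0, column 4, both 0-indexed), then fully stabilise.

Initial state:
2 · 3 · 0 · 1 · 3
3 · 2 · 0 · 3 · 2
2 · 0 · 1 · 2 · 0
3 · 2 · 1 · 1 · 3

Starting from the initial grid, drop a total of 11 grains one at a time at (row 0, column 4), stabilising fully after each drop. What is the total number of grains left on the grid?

0) 2 · 3 · 0 · 1 · 3
3 · 2 · 0 · 3 · 2
2 · 0 · 1 · 2 · 0
3 · 2 · 1 · 1 · 3
1) 2 · 3 · 0 · 2 · 0
3 · 2 · 0 · 3 · 3
2 · 0 · 1 · 2 · 0
3 · 2 · 1 · 1 · 3
2) 2 · 3 · 0 · 2 · 1
3 · 2 · 0 · 3 · 3
2 · 0 · 1 · 2 · 0
3 · 2 · 1 · 1 · 3
3) 2 · 3 · 0 · 2 · 2
3 · 2 · 0 · 3 · 3
2 · 0 · 1 · 2 · 0
3 · 2 · 1 · 1 · 3
4) 2 · 3 · 0 · 2 · 3
3 · 2 · 0 · 3 · 3
2 · 0 · 1 · 2 · 0
3 · 2 · 1 · 1 · 3
5) 2 · 3 · 1 · 0 · 2
3 · 2 · 1 · 1 · 1
2 · 0 · 1 · 3 · 1
3 · 2 · 1 · 1 · 3
6) 2 · 3 · 1 · 0 · 3
3 · 2 · 1 · 1 · 1
2 · 0 · 1 · 3 · 1
3 · 2 · 1 · 1 · 3
7) 2 · 3 · 1 · 1 · 0
3 · 2 · 1 · 1 · 2
2 · 0 · 1 · 3 · 1
3 · 2 · 1 · 1 · 3
8) 2 · 3 · 1 · 1 · 1
3 · 2 · 1 · 1 · 2
2 · 0 · 1 · 3 · 1
3 · 2 · 1 · 1 · 3
9) 2 · 3 · 1 · 1 · 2
3 · 2 · 1 · 1 · 2
2 · 0 · 1 · 3 · 1
3 · 2 · 1 · 1 · 3
10) 2 · 3 · 1 · 1 · 3
3 · 2 · 1 · 1 · 2
2 · 0 · 1 · 3 · 1
3 · 2 · 1 · 1 · 3
11) 2 · 3 · 1 · 2 · 0
3 · 2 · 1 · 1 · 3
2 · 0 · 1 · 3 · 1
3 · 2 · 1 · 1 · 3

35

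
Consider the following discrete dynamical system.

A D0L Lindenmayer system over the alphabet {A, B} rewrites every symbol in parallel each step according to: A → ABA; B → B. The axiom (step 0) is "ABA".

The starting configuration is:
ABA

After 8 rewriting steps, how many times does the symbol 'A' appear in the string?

gen 0: ABA
gen 1: ABABABA
gen 2: ABABABABABABABA
gen 3: ABABABABABABABABABABABABABABABA
gen 4: ABABABABABABABABABABABABABABABABABABABABABABABABABABABABABABABA
gen 5: ABABABABABABABABABABABABABABABABABABABABABABABABABABABABAB…BABABABABABABABABABABABABABABABABABABABABABABABABABABABABA  (len 127)
gen 6: ABABABABABABABABABABABABABABABABABABABABABABABABABABABABAB…BABABABABABABABABABABABABABABABABABABABABABABABABABABABABA  (len 255)
gen 7: ABABABABABABABABABABABABABABABABABABABABABABABABABABABABAB…BABABABABABABABABABABABABABABABABABABABABABABABABABABABABA  (len 511)
gen 8: ABABABABABABABABABABABABABABABABABABABABABABABABABABABABAB…BABABABABABABABABABABABABABABABABABABABABABABABABABABABABA  (len 1023)

512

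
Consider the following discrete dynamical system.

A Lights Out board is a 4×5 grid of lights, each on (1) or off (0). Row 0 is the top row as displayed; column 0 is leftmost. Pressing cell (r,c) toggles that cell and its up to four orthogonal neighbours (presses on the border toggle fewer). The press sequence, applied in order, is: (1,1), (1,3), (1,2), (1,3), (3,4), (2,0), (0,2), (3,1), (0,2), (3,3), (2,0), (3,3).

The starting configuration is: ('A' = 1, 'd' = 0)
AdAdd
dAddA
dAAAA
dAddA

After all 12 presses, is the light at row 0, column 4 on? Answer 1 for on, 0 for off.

0

gen 0: AdAdd
dAddA
dAAAA
dAddA
gen 1: AAAdd
AdAdA
ddAAA
dAddA
gen 2: AAAAd
AddAd
ddAdA
dAddA
gen 3: AAdAd
AAAdd
ddddA
dAddA
gen 4: AAddd
AAdAA
dddAA
dAddA
gen 5: AAddd
AAdAA
dddAd
dAdAd
gen 6: AAddd
dAdAA
AAdAd
AAdAd
gen 7: AdAAd
dAAAA
AAdAd
AAdAd
gen 8: AdAAd
dAAAA
AddAd
ddAAd
gen 9: AAddd
dAdAA
AddAd
ddAAd
gen 10: AAddd
dAdAA
Adddd
ddddA
gen 11: AAddd
AAdAA
dAddd
AdddA
gen 12: AAddd
AAdAA
dAdAd
AdAAd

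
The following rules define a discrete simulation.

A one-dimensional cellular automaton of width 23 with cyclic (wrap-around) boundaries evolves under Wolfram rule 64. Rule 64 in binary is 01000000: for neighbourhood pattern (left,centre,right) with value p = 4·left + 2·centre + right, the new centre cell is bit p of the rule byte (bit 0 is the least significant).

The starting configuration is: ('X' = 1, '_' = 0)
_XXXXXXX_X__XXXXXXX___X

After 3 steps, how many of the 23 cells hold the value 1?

0

0) _XXXXXXX_X__XXXXXXX___X
1) _______X__________X____
2) _______________________
3) _______________________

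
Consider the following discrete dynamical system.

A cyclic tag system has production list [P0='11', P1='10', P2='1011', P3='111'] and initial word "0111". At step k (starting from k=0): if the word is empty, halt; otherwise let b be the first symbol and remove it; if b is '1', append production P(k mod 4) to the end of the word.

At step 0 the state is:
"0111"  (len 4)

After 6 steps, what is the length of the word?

9

[0] "0111"  (len 4)
[1] "111"  (len 3)
[2] "1110"  (len 4)
[3] "1101011"  (len 7)
[4] "101011111"  (len 9)
[5] "0101111111"  (len 10)
[6] "101111111"  (len 9)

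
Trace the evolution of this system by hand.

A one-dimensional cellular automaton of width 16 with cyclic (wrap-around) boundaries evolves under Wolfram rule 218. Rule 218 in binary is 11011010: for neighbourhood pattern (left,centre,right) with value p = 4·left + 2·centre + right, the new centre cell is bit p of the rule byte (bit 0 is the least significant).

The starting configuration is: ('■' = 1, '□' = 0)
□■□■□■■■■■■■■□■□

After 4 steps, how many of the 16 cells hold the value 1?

step 0: □■□■□■■■■■■■■□■□
step 1: ■□□□□■■■■■■■■□□■
step 2: ■■□□■■■■■■■■■■■■
step 3: ■■■■■■■■■■■■■■■■
step 4: ■■■■■■■■■■■■■■■■

16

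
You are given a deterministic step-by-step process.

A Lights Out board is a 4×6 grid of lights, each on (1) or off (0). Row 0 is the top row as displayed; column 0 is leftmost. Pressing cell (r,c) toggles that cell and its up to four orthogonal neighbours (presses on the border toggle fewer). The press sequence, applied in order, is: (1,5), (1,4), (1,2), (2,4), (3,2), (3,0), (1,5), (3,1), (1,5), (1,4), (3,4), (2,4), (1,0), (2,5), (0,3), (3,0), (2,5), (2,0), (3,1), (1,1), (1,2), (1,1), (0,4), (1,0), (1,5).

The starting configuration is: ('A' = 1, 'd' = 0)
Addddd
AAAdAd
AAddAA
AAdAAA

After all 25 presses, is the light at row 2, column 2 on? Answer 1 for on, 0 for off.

1

step 0: Addddd
AAAdAd
AAddAA
AAdAAA
step 1: AddddA
AAAddA
AAddAd
AAdAAA
step 2: AdddAA
AAAAAd
AAdddd
AAdAAA
step 3: AdAdAA
AdddAd
AAAddd
AAdAAA
step 4: AdAdAA
Addddd
AAAAAA
AAdAdA
step 5: AdAdAA
Addddd
AAdAAA
AdAddA
step 6: AdAdAA
Addddd
dAdAAA
dAAddA
step 7: AdAdAd
AdddAA
dAdAAd
dAAddA
step 8: AdAdAd
AdddAA
dddAAd
AddddA
step 9: AdAdAA
Addddd
dddAAA
AddddA
step 10: AdAddA
AddAAA
dddAdA
AddddA
step 11: AdAddA
AddAAA
dddAAA
AddAAd
step 12: AdAddA
AddAdA
dddddd
AddAdd
step 13: ddAddA
dAdAdA
Addddd
AddAdd
step 14: ddAddA
dAdAdd
AdddAA
AddAdA
step 15: dddAAA
dAdddd
AdddAA
AddAdA
step 16: dddAAA
dAdddd
ddddAA
dAdAdA
step 17: dddAAA
dAdddA
dddddd
dAdAdd
step 18: dddAAA
AAdddA
AAdddd
AAdAdd
step 19: dddAAA
AAdddA
Addddd
ddAAdd
step 20: dAdAAA
ddAddA
AAdddd
ddAAdd
step 21: dAAAAA
dAdAdA
AAAddd
ddAAdd
step 22: ddAAAA
AdAAdA
AdAddd
ddAAdd
step 23: ddAddd
AdAAAA
AdAddd
ddAAdd
step 24: AdAddd
dAAAAA
ddAddd
ddAAdd
step 25: AdAddA
dAAAdd
ddAddA
ddAAdd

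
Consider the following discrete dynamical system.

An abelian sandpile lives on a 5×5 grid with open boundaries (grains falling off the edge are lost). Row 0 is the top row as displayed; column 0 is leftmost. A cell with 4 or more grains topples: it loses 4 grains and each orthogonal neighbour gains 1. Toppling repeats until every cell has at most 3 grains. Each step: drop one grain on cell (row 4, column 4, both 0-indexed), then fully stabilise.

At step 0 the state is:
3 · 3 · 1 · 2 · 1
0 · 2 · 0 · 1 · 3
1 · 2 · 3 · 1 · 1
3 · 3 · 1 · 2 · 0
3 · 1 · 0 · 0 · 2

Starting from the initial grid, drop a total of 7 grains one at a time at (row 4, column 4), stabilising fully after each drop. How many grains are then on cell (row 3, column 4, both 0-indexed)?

[0] 3 · 3 · 1 · 2 · 1
0 · 2 · 0 · 1 · 3
1 · 2 · 3 · 1 · 1
3 · 3 · 1 · 2 · 0
3 · 1 · 0 · 0 · 2
[1] 3 · 3 · 1 · 2 · 1
0 · 2 · 0 · 1 · 3
1 · 2 · 3 · 1 · 1
3 · 3 · 1 · 2 · 0
3 · 1 · 0 · 0 · 3
[2] 3 · 3 · 1 · 2 · 1
0 · 2 · 0 · 1 · 3
1 · 2 · 3 · 1 · 1
3 · 3 · 1 · 2 · 1
3 · 1 · 0 · 1 · 0
[3] 3 · 3 · 1 · 2 · 1
0 · 2 · 0 · 1 · 3
1 · 2 · 3 · 1 · 1
3 · 3 · 1 · 2 · 1
3 · 1 · 0 · 1 · 1
[4] 3 · 3 · 1 · 2 · 1
0 · 2 · 0 · 1 · 3
1 · 2 · 3 · 1 · 1
3 · 3 · 1 · 2 · 1
3 · 1 · 0 · 1 · 2
[5] 3 · 3 · 1 · 2 · 1
0 · 2 · 0 · 1 · 3
1 · 2 · 3 · 1 · 1
3 · 3 · 1 · 2 · 1
3 · 1 · 0 · 1 · 3
[6] 3 · 3 · 1 · 2 · 1
0 · 2 · 0 · 1 · 3
1 · 2 · 3 · 1 · 1
3 · 3 · 1 · 2 · 2
3 · 1 · 0 · 2 · 0
[7] 3 · 3 · 1 · 2 · 1
0 · 2 · 0 · 1 · 3
1 · 2 · 3 · 1 · 1
3 · 3 · 1 · 2 · 2
3 · 1 · 0 · 2 · 1

2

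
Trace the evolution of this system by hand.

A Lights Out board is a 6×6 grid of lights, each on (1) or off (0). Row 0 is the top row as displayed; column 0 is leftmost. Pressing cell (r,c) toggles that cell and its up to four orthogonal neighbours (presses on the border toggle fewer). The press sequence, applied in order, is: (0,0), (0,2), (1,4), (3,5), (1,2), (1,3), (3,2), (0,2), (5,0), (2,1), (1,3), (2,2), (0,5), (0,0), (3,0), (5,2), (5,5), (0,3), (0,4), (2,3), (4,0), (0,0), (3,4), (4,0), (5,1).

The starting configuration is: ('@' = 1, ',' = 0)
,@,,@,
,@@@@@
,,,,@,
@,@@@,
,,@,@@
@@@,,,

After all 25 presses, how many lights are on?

21

k=0  ,@,,@,
,@@@@@
,,,,@,
@,@@@,
,,@,@@
@@@,,,
k=1  @,,,@,
@@@@@@
,,,,@,
@,@@@,
,,@,@@
@@@,,,
k=2  @@@@@,
@@,@@@
,,,,@,
@,@@@,
,,@,@@
@@@,,,
k=3  @@@@,,
@@,,,,
,,,,,,
@,@@@,
,,@,@@
@@@,,,
k=4  @@@@,,
@@,,,,
,,,,,@
@,@@,@
,,@,@,
@@@,,,
k=5  @@,@,,
@,@@,,
,,@,,@
@,@@,@
,,@,@,
@@@,,,
k=6  @@,,,,
@,,,@,
,,@@,@
@,@@,@
,,@,@,
@@@,,,
k=7  @@,,,,
@,,,@,
,,,@,@
@@,,,@
,,,,@,
@@@,,,
k=8  @,@@,,
@,@,@,
,,,@,@
@@,,,@
,,,,@,
@@@,,,
k=9  @,@@,,
@,@,@,
,,,@,@
@@,,,@
@,,,@,
,,@,,,
k=10  @,@@,,
@@@,@,
@@@@,@
@,,,,@
@,,,@,
,,@,,,
k=11  @,@,,,
@@,@,,
@@@,,@
@,,,,@
@,,,@,
,,@,,,
k=12  @,@,,,
@@@@,,
@,,@,@
@,@,,@
@,,,@,
,,@,,,
k=13  @,@,@@
@@@@,@
@,,@,@
@,@,,@
@,,,@,
,,@,,,
k=14  ,@@,@@
,@@@,@
@,,@,@
@,@,,@
@,,,@,
,,@,,,
k=15  ,@@,@@
,@@@,@
,,,@,@
,@@,,@
,,,,@,
,,@,,,
k=16  ,@@,@@
,@@@,@
,,,@,@
,@@,,@
,,@,@,
,@,@,,
k=17  ,@@,@@
,@@@,@
,,,@,@
,@@,,@
,,@,@@
,@,@@@
k=18  ,@,@,@
,@@,,@
,,,@,@
,@@,,@
,,@,@@
,@,@@@
k=19  ,@,,@,
,@@,@@
,,,@,@
,@@,,@
,,@,@@
,@,@@@
k=20  ,@,,@,
,@@@@@
,,@,@@
,@@@,@
,,@,@@
,@,@@@
k=21  ,@,,@,
,@@@@@
,,@,@@
@@@@,@
@@@,@@
@@,@@@
k=22  @,,,@,
@@@@@@
,,@,@@
@@@@,@
@@@,@@
@@,@@@
k=23  @,,,@,
@@@@@@
,,@,,@
@@@,@,
@@@,,@
@@,@@@
k=24  @,,,@,
@@@@@@
,,@,,@
,@@,@,
,,@,,@
,@,@@@
k=25  @,,,@,
@@@@@@
,,@,,@
,@@,@,
,@@,,@
@,@@@@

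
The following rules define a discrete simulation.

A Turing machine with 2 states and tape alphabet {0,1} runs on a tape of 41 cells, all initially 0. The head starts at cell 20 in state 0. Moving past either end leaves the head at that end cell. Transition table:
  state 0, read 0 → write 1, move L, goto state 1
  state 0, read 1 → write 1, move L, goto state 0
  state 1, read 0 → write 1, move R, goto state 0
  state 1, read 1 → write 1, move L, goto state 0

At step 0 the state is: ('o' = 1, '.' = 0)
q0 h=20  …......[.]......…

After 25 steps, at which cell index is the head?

step 0: q0 h=20  …......[.]......…
step 1: q1 h=19  …......[.]o.....…
step 2: q0 h=20  ….....o[o]......…
step 3: q0 h=19  …......[o]o.....…
step 4: q0 h=18  …......[.]oo....…
step 5: q1 h=17  …......[.]ooo...…
step 6: q0 h=18  ….....o[o]oo....…
step 7: q0 h=17  …......[o]ooo...…
step 8: q0 h=16  …......[.]oooo..…
step 9: q1 h=15  …......[.]ooooo.…
step 10: q0 h=16  ….....o[o]oooo..…
step 11: q0 h=15  …......[o]ooooo.…
step 12: q0 h=14  …......[.]oooooo…
step 13: q1 h=13  …......[.]oooooo…
step 14: q0 h=14  ….....o[o]oooooo…
step 15: q0 h=13  …......[o]oooooo…
step 16: q0 h=12  …......[.]oooooo…
step 17: q1 h=11  …......[.]oooooo…
step 18: q0 h=12  ….....o[o]oooooo…
step 19: q0 h=11  …......[o]oooooo…
step 20: q0 h=10  …......[.]oooooo…
step 21: q1 h= 9  …......[.]oooooo…
step 22: q0 h=10  ….....o[o]oooooo…
step 23: q0 h= 9  …......[o]oooooo…
step 24: q0 h= 8  …......[.]oooooo…
step 25: q1 h= 7  …......[.]oooooo…

7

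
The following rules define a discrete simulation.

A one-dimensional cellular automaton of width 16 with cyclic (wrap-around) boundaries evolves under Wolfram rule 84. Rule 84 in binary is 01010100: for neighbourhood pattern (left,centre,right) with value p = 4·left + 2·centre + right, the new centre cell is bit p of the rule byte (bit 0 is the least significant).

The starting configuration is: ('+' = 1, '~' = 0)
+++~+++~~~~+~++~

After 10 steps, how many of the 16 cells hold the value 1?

8

k=0  +++~+++~~~~+~++~
k=1  ~~+~~~++~~~+~~+~
k=2  ~~++~~~++~~++~++
k=3  +~~++~~~++~~+~~+
k=4  ++~~++~~~++~++~~
k=5  ~++~~++~~~+~~++~
k=6  ~~++~~++~~++~~++
k=7  +~~++~~++~~++~~+
k=8  ++~~++~~++~~++~~
k=9  ~++~~++~~++~~++~
k=10  ~~++~~++~~++~~++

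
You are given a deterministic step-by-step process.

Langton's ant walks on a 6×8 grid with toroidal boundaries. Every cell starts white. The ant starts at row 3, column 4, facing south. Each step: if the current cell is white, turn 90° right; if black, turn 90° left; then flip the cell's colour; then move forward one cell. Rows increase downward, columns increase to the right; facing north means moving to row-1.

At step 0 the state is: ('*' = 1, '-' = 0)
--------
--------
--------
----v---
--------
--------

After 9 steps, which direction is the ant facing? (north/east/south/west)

step 0: --------
--------
--------
----v---
--------
--------
step 1: --------
--------
--------
---<*---
--------
--------
step 2: --------
--------
---^----
---**---
--------
--------
step 3: --------
--------
---*>---
---**---
--------
--------
step 4: --------
--------
---**---
---*v---
--------
--------
step 5: --------
--------
---**---
---*->--
--------
--------
step 6: --------
--------
---**---
---*-*--
-----v--
--------
step 7: --------
--------
---**---
---*-*--
----<*--
--------
step 8: --------
--------
---**---
---*^*--
----**--
--------
step 9: --------
--------
---**---
---**>--
----**--
--------

east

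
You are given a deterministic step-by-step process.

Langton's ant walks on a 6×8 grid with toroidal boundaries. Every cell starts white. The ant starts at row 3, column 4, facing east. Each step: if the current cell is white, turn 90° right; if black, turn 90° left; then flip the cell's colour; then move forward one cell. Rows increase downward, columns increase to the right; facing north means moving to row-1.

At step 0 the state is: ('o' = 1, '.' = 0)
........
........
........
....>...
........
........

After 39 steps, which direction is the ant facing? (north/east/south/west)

south

k=0  ........
........
........
....>...
........
........
k=1  ........
........
........
....o...
....v...
........
k=2  ........
........
........
....o...
...<o...
........
k=3  ........
........
........
...^o...
...oo...
........
k=4  ........
........
........
...o>...
...oo...
........
k=5  ........
........
....^...
...o....
...oo...
........
k=6  ........
........
....o>..
...o....
...oo...
........
k=7  ........
........
....oo..
...o.v..
...oo...
........
k=8  ........
........
....oo..
...o<o..
...oo...
........
k=9  ........
........
....^o..
...ooo..
...oo...
........
k=10  ........
........
...<.o..
...ooo..
...oo...
........
k=11  ........
...^....
...o.o..
...ooo..
...oo...
........
k=12  ........
...o>...
...o.o..
...ooo..
...oo...
........
k=13  ........
...oo...
...ovo..
...ooo..
...oo...
........
k=14  ........
...oo...
...<oo..
...ooo..
...oo...
........
k=15  ........
...oo...
....oo..
...voo..
...oo...
........
k=16  ........
...oo...
....oo..
....>o..
...oo...
........
k=17  ........
...oo...
....^o..
.....o..
...oo...
........
k=18  ........
...oo...
...<.o..
.....o..
...oo...
........
k=19  ........
...^o...
...o.o..
.....o..
...oo...
........
k=20  ........
..<.o...
...o.o..
.....o..
...oo...
........
k=21  ..^.....
..o.o...
...o.o..
.....o..
...oo...
........
k=22  ..o>....
..o.o...
...o.o..
.....o..
...oo...
........
k=23  ..oo....
..ovo...
...o.o..
.....o..
...oo...
........
k=24  ..oo....
..<oo...
...o.o..
.....o..
...oo...
........
k=25  ..oo....
...oo...
..vo.o..
.....o..
...oo...
........
k=26  ..oo....
...oo...
.<oo.o..
.....o..
...oo...
........
k=27  ..oo....
.^.oo...
.ooo.o..
.....o..
...oo...
........
k=28  ..oo....
.o>oo...
.ooo.o..
.....o..
...oo...
........
k=29  ..oo....
.oooo...
.ovo.o..
.....o..
...oo...
........
k=30  ..oo....
.oooo...
.o.>.o..
.....o..
...oo...
........
k=31  ..oo....
.oo^o...
.o...o..
.....o..
...oo...
........
k=32  ..oo....
.o<.o...
.o...o..
.....o..
...oo...
........
k=33  ..oo....
.o..o...
.ov..o..
.....o..
...oo...
........
k=34  ..oo....
.o..o...
.<o..o..
.....o..
...oo...
........
k=35  ..oo....
.o..o...
..o..o..
.v...o..
...oo...
........
k=36  ..oo....
.o..o...
..o..o..
<o...o..
...oo...
........
k=37  ..oo....
.o..o...
^.o..o..
oo...o..
...oo...
........
k=38  ..oo....
.o..o...
o>o..o..
oo...o..
...oo...
........
k=39  ..oo....
.o..o...
ooo..o..
ov...o..
...oo...
........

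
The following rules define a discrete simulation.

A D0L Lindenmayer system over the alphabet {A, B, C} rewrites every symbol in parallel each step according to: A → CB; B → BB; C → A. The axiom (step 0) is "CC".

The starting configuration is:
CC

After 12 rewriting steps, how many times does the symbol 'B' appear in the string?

k=0  CC
k=1  AA
k=2  CBCB
k=3  ABBABB
k=4  CBBBBBCBBBBB
k=5  ABBBBBBBBBBABBBBBBBBBB
k=6  CBBBBBBBBBBBBBBBBBBBBBCBBBBBBBBBBBBBBBBBBBBB
k=7  ABBBBBBBBBBBBBBBBBBBBBBBBBBBBBBBBBBBBBBBBBBABBBBBBBBBBBBBBBBBBBBBBBBBBBBBBBBBBBBBBBBBB
k=8  CBBBBBBBBBBBBBBBBBBBBBBBBBBBBBBBBBBBBBBBBBBBBBBBBBBBBBBBBB…BBBBBBBBBBBBBBBBBBBBBBBBBBBBBBBBBBBBBBBBBBBBBBBBBBBBBBBBBB  (len 172)
k=9  ABBBBBBBBBBBBBBBBBBBBBBBBBBBBBBBBBBBBBBBBBBBBBBBBBBBBBBBBB…BBBBBBBBBBBBBBBBBBBBBBBBBBBBBBBBBBBBBBBBBBBBBBBBBBBBBBBBBB  (len 342)
k=10  CBBBBBBBBBBBBBBBBBBBBBBBBBBBBBBBBBBBBBBBBBBBBBBBBBBBBBBBBB…BBBBBBBBBBBBBBBBBBBBBBBBBBBBBBBBBBBBBBBBBBBBBBBBBBBBBBBBBB  (len 684)
k=11  ABBBBBBBBBBBBBBBBBBBBBBBBBBBBBBBBBBBBBBBBBBBBBBBBBBBBBBBBB…BBBBBBBBBBBBBBBBBBBBBBBBBBBBBBBBBBBBBBBBBBBBBBBBBBBBBBBBBB  (len 1366)
k=12  CBBBBBBBBBBBBBBBBBBBBBBBBBBBBBBBBBBBBBBBBBBBBBBBBBBBBBBBBB…BBBBBBBBBBBBBBBBBBBBBBBBBBBBBBBBBBBBBBBBBBBBBBBBBBBBBBBBBB  (len 2732)

2730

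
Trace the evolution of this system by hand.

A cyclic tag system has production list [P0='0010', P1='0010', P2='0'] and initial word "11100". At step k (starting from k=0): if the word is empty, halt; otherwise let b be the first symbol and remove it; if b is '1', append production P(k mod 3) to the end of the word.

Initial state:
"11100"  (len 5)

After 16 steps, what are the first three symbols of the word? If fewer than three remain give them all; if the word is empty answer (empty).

[0] "11100"  (len 5)
[1] "11000010"  (len 8)
[2] "10000100010"  (len 11)
[3] "00001000100"  (len 11)
[4] "0001000100"  (len 10)
[5] "001000100"  (len 9)
[6] "01000100"  (len 8)
[7] "1000100"  (len 7)
[8] "0001000010"  (len 10)
[9] "001000010"  (len 9)
[10] "01000010"  (len 8)
[11] "1000010"  (len 7)
[12] "0000100"  (len 7)
[13] "000100"  (len 6)
[14] "00100"  (len 5)
[15] "0100"  (len 4)
[16] "100"  (len 3)

100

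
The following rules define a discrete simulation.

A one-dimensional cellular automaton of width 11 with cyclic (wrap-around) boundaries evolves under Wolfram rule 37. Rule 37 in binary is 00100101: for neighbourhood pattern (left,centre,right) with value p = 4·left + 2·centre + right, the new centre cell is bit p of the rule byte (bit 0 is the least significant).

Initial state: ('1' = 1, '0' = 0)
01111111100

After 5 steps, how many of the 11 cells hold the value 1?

0) 01111111100
1) 00000000001
2) 01111111101
3) 10000000011
4) 00111111000
5) 10000000011

3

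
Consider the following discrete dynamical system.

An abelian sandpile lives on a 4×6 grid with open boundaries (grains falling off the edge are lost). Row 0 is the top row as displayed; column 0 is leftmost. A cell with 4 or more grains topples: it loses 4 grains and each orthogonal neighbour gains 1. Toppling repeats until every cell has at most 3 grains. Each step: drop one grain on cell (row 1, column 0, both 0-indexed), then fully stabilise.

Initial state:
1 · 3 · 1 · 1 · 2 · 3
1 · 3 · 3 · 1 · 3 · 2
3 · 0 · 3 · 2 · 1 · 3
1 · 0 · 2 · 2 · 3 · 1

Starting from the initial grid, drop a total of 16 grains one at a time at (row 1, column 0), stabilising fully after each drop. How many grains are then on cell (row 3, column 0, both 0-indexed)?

[0] 1 · 3 · 1 · 1 · 2 · 3
1 · 3 · 3 · 1 · 3 · 2
3 · 0 · 3 · 2 · 1 · 3
1 · 0 · 2 · 2 · 3 · 1
[1] 1 · 3 · 1 · 1 · 2 · 3
2 · 3 · 3 · 1 · 3 · 2
3 · 0 · 3 · 2 · 1 · 3
1 · 0 · 2 · 2 · 3 · 1
[2] 1 · 3 · 1 · 1 · 2 · 3
3 · 3 · 3 · 1 · 3 · 2
3 · 0 · 3 · 2 · 1 · 3
1 · 0 · 2 · 2 · 3 · 1
[3] 3 · 0 · 3 · 1 · 2 · 3
2 · 2 · 1 · 2 · 3 · 2
0 · 3 · 0 · 3 · 1 · 3
2 · 0 · 3 · 2 · 3 · 1
[4] 3 · 0 · 3 · 1 · 2 · 3
3 · 2 · 1 · 2 · 3 · 2
0 · 3 · 0 · 3 · 1 · 3
2 · 0 · 3 · 2 · 3 · 1
[5] 0 · 1 · 3 · 1 · 2 · 3
1 · 3 · 1 · 2 · 3 · 2
1 · 3 · 0 · 3 · 1 · 3
2 · 0 · 3 · 2 · 3 · 1
[6] 0 · 1 · 3 · 1 · 2 · 3
2 · 3 · 1 · 2 · 3 · 2
1 · 3 · 0 · 3 · 1 · 3
2 · 0 · 3 · 2 · 3 · 1
[7] 0 · 1 · 3 · 1 · 2 · 3
3 · 3 · 1 · 2 · 3 · 2
1 · 3 · 0 · 3 · 1 · 3
2 · 0 · 3 · 2 · 3 · 1
[8] 1 · 2 · 3 · 1 · 2 · 3
1 · 1 · 2 · 2 · 3 · 2
3 · 0 · 1 · 3 · 1 · 3
2 · 1 · 3 · 2 · 3 · 1
[9] 1 · 2 · 3 · 1 · 2 · 3
2 · 1 · 2 · 2 · 3 · 2
3 · 0 · 1 · 3 · 1 · 3
2 · 1 · 3 · 2 · 3 · 1
[10] 1 · 2 · 3 · 1 · 2 · 3
3 · 1 · 2 · 2 · 3 · 2
3 · 0 · 1 · 3 · 1 · 3
2 · 1 · 3 · 2 · 3 · 1
[11] 2 · 2 · 3 · 1 · 2 · 3
1 · 2 · 2 · 2 · 3 · 2
0 · 1 · 1 · 3 · 1 · 3
3 · 1 · 3 · 2 · 3 · 1
[12] 2 · 2 · 3 · 1 · 2 · 3
2 · 2 · 2 · 2 · 3 · 2
0 · 1 · 1 · 3 · 1 · 3
3 · 1 · 3 · 2 · 3 · 1
[13] 2 · 2 · 3 · 1 · 2 · 3
3 · 2 · 2 · 2 · 3 · 2
0 · 1 · 1 · 3 · 1 · 3
3 · 1 · 3 · 2 · 3 · 1
[14] 3 · 2 · 3 · 1 · 2 · 3
0 · 3 · 2 · 2 · 3 · 2
1 · 1 · 1 · 3 · 1 · 3
3 · 1 · 3 · 2 · 3 · 1
[15] 3 · 2 · 3 · 1 · 2 · 3
1 · 3 · 2 · 2 · 3 · 2
1 · 1 · 1 · 3 · 1 · 3
3 · 1 · 3 · 2 · 3 · 1
[16] 3 · 2 · 3 · 1 · 2 · 3
2 · 3 · 2 · 2 · 3 · 2
1 · 1 · 1 · 3 · 1 · 3
3 · 1 · 3 · 2 · 3 · 1

3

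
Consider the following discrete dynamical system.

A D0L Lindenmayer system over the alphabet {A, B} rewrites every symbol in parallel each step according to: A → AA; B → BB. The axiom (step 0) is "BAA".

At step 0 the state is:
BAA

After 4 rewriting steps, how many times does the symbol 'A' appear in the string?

32

step 0: BAA
step 1: BBAAAA
step 2: BBBBAAAAAAAA
step 3: BBBBBBBBAAAAAAAAAAAAAAAA
step 4: BBBBBBBBBBBBBBBBAAAAAAAAAAAAAAAAAAAAAAAAAAAAAAAA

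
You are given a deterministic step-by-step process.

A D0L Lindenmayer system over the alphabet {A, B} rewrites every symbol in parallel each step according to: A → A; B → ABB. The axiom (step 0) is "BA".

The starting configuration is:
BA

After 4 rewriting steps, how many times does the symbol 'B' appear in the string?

step 0: BA
step 1: ABBA
step 2: AABBABBA
step 3: AAABBABBAABBABBA
step 4: AAAABBABBAABBABBAAABBABBAABBABBA

16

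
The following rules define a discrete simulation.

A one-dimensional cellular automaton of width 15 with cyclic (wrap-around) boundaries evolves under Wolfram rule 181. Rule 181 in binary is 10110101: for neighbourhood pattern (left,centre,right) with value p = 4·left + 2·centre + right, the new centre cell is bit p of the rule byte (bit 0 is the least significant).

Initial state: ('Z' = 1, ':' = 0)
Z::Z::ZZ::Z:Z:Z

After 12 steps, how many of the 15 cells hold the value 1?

step 0: Z::Z::ZZ::Z:Z:Z
step 1: :Z:ZZ:::Z:ZZZZ:
step 2: :ZZ::ZZ:ZZ:ZZ:Z
step 3: Z::Z:::Z::Z::ZZ
step 4: :Z:ZZZ:ZZ:ZZ::Z
step 5: ZZZ:Z:Z::Z::Z:Z
step 6: ZZ:ZZZZZ:ZZ:ZZ:
step 7: ::Z:ZZZ:Z::Z::Z
step 8: Z:ZZ:Z:ZZZ:ZZ:Z
step 9: :Z::ZZZ:Z:Z::Z:
step 10: :ZZ::Z:ZZZZZ:ZZ
step 11: Z::Z:ZZ:ZZZ:Z::
step 12: ZZ:ZZ::Z:Z:ZZZ:

9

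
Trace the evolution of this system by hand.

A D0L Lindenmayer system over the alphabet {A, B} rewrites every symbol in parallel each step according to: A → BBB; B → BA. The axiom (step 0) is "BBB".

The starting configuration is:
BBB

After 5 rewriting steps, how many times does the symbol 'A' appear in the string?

57

step 0: BBB
step 1: BABABA
step 2: BABBBBABBBBABBB
step 3: BABBBBABABABABBBBABABABABBBBABABA
step 4: BABBBBABABABABBBBABBBBABBBBABBBBABABABABBBBABBBBABBBBABBBBABABABABBBBABBBBABBB
step 5: BABBBBABABABABBBBABBBBABBBBABBBBABABABABBBBABABABABBBBABAB…ABBBBABABABABBBBABBBBABBBBABBBBABABABABBBBABABABABBBBABABA  (len 177)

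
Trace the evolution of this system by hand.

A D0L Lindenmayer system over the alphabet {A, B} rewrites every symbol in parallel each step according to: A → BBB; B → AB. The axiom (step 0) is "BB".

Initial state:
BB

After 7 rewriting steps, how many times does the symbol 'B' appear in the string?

t=0: BB
t=1: ABAB
t=2: BBBABBBBAB
t=3: ABABABBBBABABABABBBBAB
t=4: BBBABBBBABBBBABABABABBBBABBBBABBBBABBBBABABABABBBBAB
t=5: ABABABBBBABABABABBBBABABABABBBBABBBBABBBBABBBBABABABABBBBABABABABBBBABABABABBBBABABABABBBBABBBBABBBBABBBBABABABABBBBAB
t=6: BBBABBBBABBBBABABABABBBBABBBBABBBBABBBBABABABABBBBABBBBABB…BABABBBBABABABABBBBABABABABBBBABBBBABBBBABBBBABABABABBBBAB  (len 274)
t=7: ABABABBBBABABABABBBBABABABABBBBABBBBABBBBABBBBABABABABBBBA…BABABBBBABABABABBBBABABABABBBBABBBBABBBBABBBBABABABABBBBAB  (len 628)

434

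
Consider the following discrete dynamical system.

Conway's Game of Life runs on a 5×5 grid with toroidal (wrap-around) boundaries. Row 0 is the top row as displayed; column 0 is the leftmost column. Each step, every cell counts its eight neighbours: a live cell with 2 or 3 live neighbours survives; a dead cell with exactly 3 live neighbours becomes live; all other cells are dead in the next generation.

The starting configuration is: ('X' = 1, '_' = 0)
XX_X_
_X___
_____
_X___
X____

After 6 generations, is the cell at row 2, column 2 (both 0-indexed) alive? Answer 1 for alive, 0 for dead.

1

0) XX_X_
_X___
_____
_X___
X____
1) XXX_X
XXX__
_____
_____
X_X_X
2) _____
__XXX
_X___
_____
__X_X
3) __X_X
__XX_
__XX_
_____
_____
4) __X__
_X__X
__XX_
_____
_____
5) _____
_X___
__XX_
_____
_____
6) _____
__X__
__X__
_____
_____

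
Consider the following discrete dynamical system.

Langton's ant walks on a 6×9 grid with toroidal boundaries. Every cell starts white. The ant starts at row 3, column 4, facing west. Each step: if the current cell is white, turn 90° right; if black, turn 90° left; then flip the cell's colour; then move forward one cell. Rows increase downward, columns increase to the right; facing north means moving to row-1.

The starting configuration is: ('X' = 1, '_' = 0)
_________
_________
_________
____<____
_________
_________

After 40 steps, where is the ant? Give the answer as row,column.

step 0: _________
_________
_________
____<____
_________
_________
step 1: _________
_________
____^____
____X____
_________
_________
step 2: _________
_________
____X>___
____X____
_________
_________
step 3: _________
_________
____XX___
____Xv___
_________
_________
step 4: _________
_________
____XX___
____<X___
_________
_________
step 5: _________
_________
____XX___
_____X___
____v____
_________
step 6: _________
_________
____XX___
_____X___
___<X____
_________
step 7: _________
_________
____XX___
___^_X___
___XX____
_________
step 8: _________
_________
____XX___
___X>X___
___XX____
_________
step 9: _________
_________
____XX___
___XXX___
___Xv____
_________
step 10: _________
_________
____XX___
___XXX___
___X_>___
_________
step 11: _________
_________
____XX___
___XXX___
___X_X___
_____v___
step 12: _________
_________
____XX___
___XXX___
___X_X___
____<X___
step 13: _________
_________
____XX___
___XXX___
___X^X___
____XX___
step 14: _________
_________
____XX___
___XXX___
___XX>___
____XX___
step 15: _________
_________
____XX___
___XX^___
___XX____
____XX___
step 16: _________
_________
____XX___
___X<____
___XX____
____XX___
step 17: _________
_________
____XX___
___X_____
___Xv____
____XX___
step 18: _________
_________
____XX___
___X_____
___X_>___
____XX___
step 19: _________
_________
____XX___
___X_____
___X_X___
____Xv___
step 20: _________
_________
____XX___
___X_____
___X_X___
____X_>__
step 21: ______v__
_________
____XX___
___X_____
___X_X___
____X_X__
step 22: _____<X__
_________
____XX___
___X_____
___X_X___
____X_X__
step 23: _____XX__
_________
____XX___
___X_____
___X_X___
____X^X__
step 24: _____XX__
_________
____XX___
___X_____
___X_X___
____XX>__
step 25: _____XX__
_________
____XX___
___X_____
___X_X^__
____XX___
step 26: _____XX__
_________
____XX___
___X_____
___X_XX>_
____XX___
step 27: _____XX__
_________
____XX___
___X_____
___X_XXX_
____XX_v_
step 28: _____XX__
_________
____XX___
___X_____
___X_XXX_
____XX<X_
step 29: _____XX__
_________
____XX___
___X_____
___X_X^X_
____XXXX_
step 30: _____XX__
_________
____XX___
___X_____
___X_<_X_
____XXXX_
step 31: _____XX__
_________
____XX___
___X_____
___X___X_
____XvXX_
step 32: _____XX__
_________
____XX___
___X_____
___X___X_
____X_>X_
step 33: _____XX__
_________
____XX___
___X_____
___X__^X_
____X__X_
step 34: _____XX__
_________
____XX___
___X_____
___X__X>_
____X__X_
step 35: _____XX__
_________
____XX___
___X___^_
___X__X__
____X__X_
step 36: _____XX__
_________
____XX___
___X___X>
___X__X__
____X__X_
step 37: _____XX__
_________
____XX___
___X___XX
___X__X_v
____X__X_
step 38: _____XX__
_________
____XX___
___X___XX
___X__X<X
____X__X_
step 39: _____XX__
_________
____XX___
___X___^X
___X__XXX
____X__X_
step 40: _____XX__
_________
____XX___
___X__<_X
___X__XXX
____X__X_

3,6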